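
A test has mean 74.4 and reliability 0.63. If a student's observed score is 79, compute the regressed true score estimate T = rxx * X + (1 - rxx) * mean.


T_est = rxx * X + (1 - rxx) * mean
T_est = 0.63 * 79 + 0.37 * 74.4
T_est = 49.77 + 27.528
T_est = 77.298

77.298


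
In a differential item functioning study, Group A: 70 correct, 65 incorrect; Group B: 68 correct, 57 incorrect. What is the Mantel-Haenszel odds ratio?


Odds_A = 70/65 = 1.0769
Odds_B = 68/57 = 1.193
OR = Odds_A / Odds_B = 1.0769 / 1.193
Exactly, OR = (70 * 57) / (65 * 68) = 3990 / 4420
OR = 0.9027

0.9027


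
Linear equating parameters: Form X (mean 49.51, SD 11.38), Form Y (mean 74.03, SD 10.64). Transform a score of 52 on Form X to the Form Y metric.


slope = SD_Y / SD_X = 10.64 / 11.38 ~ 0.935
intercept = mean_Y - slope * mean_X = 74.03 - (10.64 / 11.38) * 49.51 ~ 27.7395
Y = slope * X + intercept. To avoid rounding drift from the rounded slope/intercept, evaluate the equivalent form Y = mean_Y + SD_Y * (X - mean_X) / SD_X at full precision:
Y = 74.03 + 10.64 * (52 - 49.51) / 11.38
Y = 74.03 + 10.64 * 2.49 / 11.38
Y = 74.03 + 26.4936 / 11.38
Y = 74.03 + 2.3281
Y = 76.3581

76.3581


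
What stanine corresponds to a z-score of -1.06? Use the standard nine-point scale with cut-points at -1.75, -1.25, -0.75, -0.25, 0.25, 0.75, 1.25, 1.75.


Stanine boundaries: [-1.75, -1.25, -0.75, -0.25, 0.25, 0.75, 1.25, 1.75]
z = -1.06
Check each boundary:
  z >= -1.75 -> could be stanine 2
  z >= -1.25 -> could be stanine 3
  z < -0.75
  z < -0.25
  z < 0.25
  z < 0.75
  z < 1.25
  z < 1.75
Highest qualifying boundary gives stanine = 3

3


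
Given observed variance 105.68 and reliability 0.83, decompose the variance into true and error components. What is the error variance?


var_true = rxx * var_obs = 0.83 * 105.68 = 87.7144
var_error = var_obs - var_true
var_error = 105.68 - 87.7144
var_error = 17.9656

17.9656


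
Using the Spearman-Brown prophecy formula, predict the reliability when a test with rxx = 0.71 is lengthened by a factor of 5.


r_new = (n * rxx) / (1 + (n-1) * rxx)
r_new = (5 * 0.71) / (1 + 4 * 0.71)
r_new = 3.55 / 3.84
r_new = 0.9245

0.9245


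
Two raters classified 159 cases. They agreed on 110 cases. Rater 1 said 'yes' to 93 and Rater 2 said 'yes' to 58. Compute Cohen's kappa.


P_o = 110/159 = 0.691824
P_e = (93*58 + 66*101) / 25281 = 0.477038
kappa = (P_o - P_e) / (1 - P_e)
kappa = (0.691824 - 0.477038) / (1 - 0.477038)
kappa = 0.4107

0.4107


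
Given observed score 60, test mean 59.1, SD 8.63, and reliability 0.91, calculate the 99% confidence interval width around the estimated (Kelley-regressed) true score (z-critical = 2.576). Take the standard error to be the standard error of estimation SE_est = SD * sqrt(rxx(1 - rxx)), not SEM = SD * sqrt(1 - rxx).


True score estimate = 0.91*60 + 0.09*59.1 = 59.919
SE_est = SD * sqrt(rxx * (1 - rxx)) = 8.63 * sqrt(0.91 * 0.09) = 8.63 * sqrt(0.0819) = 2.469749
CI = T_est +/- z * SE_est, so width = 2 * z * SE_est = 2 * 2.576 * 2.469749
Width = 12.7241

12.7241


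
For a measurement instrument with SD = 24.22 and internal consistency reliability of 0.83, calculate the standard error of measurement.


SEM = SD * sqrt(1 - rxx)
SEM = 24.22 * sqrt(1 - 0.83)
SEM = 24.22 * sqrt(0.17) = 24.22 * 0.412311
SEM = 9.9862

9.9862


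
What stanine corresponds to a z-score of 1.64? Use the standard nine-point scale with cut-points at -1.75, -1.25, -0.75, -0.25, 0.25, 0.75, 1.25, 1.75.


Stanine boundaries: [-1.75, -1.25, -0.75, -0.25, 0.25, 0.75, 1.25, 1.75]
z = 1.64
Check each boundary:
  z >= -1.75 -> could be stanine 2
  z >= -1.25 -> could be stanine 3
  z >= -0.75 -> could be stanine 4
  z >= -0.25 -> could be stanine 5
  z >= 0.25 -> could be stanine 6
  z >= 0.75 -> could be stanine 7
  z >= 1.25 -> could be stanine 8
  z < 1.75
Highest qualifying boundary gives stanine = 8

8


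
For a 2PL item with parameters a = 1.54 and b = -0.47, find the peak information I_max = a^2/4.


For 2PL, max info at theta = b = -0.47
I_max = a^2 / 4 = 1.54^2 / 4
= 2.3716 / 4
I_max = 0.5929

0.5929


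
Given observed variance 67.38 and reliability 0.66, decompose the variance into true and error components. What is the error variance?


var_true = rxx * var_obs = 0.66 * 67.38 = 44.4708
var_error = var_obs - var_true
var_error = 67.38 - 44.4708
var_error = 22.9092

22.9092


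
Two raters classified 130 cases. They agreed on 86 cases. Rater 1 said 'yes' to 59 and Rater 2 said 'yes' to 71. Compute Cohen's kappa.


P_o = 86/130 = 0.661538
P_e = (59*71 + 71*59) / 16900 = 0.49574
kappa = (P_o - P_e) / (1 - P_e)
kappa = (0.661538 - 0.49574) / (1 - 0.49574)
kappa = 0.3288

0.3288


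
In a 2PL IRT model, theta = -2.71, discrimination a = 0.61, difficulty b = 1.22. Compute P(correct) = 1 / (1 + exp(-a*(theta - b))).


a*(theta - b) = 0.61 * (-2.71 - 1.22) = -2.3973
exp(--2.3973) = 10.9935
P = 1 / (1 + 10.9935)
P = 0.0834

0.0834


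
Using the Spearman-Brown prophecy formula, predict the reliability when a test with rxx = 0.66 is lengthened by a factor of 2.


r_new = (n * rxx) / (1 + (n-1) * rxx)
r_new = (2 * 0.66) / (1 + 1 * 0.66)
r_new = 1.32 / 1.66
r_new = 0.7952

0.7952


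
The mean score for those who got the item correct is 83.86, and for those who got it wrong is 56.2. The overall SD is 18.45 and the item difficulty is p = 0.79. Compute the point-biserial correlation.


q = 1 - p = 0.21
rpb = ((M1 - M0) / SD) * sqrt(p * q)
rpb = ((83.86 - 56.2) / 18.45) * sqrt(0.79 * 0.21)
rpb = 0.6106

0.6106


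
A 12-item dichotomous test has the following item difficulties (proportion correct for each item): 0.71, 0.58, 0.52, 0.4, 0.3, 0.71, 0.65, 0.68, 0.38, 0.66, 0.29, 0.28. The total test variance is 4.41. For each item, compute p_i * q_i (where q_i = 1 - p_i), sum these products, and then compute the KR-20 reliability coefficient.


For each item, compute p_i * q_i:
  Item 1: 0.71 * 0.29 = 0.2059
  Item 2: 0.58 * 0.42 = 0.2436
  Item 3: 0.52 * 0.48 = 0.2496
  Item 4: 0.4 * 0.6 = 0.24
  Item 5: 0.3 * 0.7 = 0.21
  Item 6: 0.71 * 0.29 = 0.2059
  Item 7: 0.65 * 0.35 = 0.2275
  Item 8: 0.68 * 0.32 = 0.2176
  Item 9: 0.38 * 0.62 = 0.2356
  Item 10: 0.66 * 0.34 = 0.2244
  Item 11: 0.29 * 0.71 = 0.2059
  Item 12: 0.28 * 0.72 = 0.2016
Sum(p_i * q_i) = 0.2059 + 0.2436 + 0.2496 + 0.24 + 0.21 + 0.2059 + 0.2275 + 0.2176 + 0.2356 + 0.2244 + 0.2059 + 0.2016 = 2.6676
KR-20 = (k/(k-1)) * (1 - Sum(p_i*q_i) / Var_total)
= (12/11) * (1 - 2.6676/4.41)
= 1.0909 * 0.3951
KR-20 = 0.431

0.431


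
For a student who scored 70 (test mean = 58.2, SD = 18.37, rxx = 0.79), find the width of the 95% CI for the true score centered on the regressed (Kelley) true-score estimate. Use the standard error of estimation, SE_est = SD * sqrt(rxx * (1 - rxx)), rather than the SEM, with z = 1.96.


True score estimate = 0.79*70 + 0.21*58.2 = 67.522
SE_est = SD * sqrt(rxx * (1 - rxx)) = 18.37 * sqrt(0.79 * 0.21) = 18.37 * sqrt(0.1659) = 7.482252
CI = T_est +/- z * SE_est, so width = 2 * z * SE_est = 2 * 1.96 * 7.482252
Width = 29.3304

29.3304


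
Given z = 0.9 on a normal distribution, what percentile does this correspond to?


CDF(z) = 0.5 * (1 + erf(z/sqrt(2)))
erf(0.6364) = 0.6319
CDF = 0.8159
Percentile rank = 0.8159 * 100 = 81.59

81.59


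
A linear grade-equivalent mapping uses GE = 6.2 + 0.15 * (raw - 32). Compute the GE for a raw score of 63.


raw - median = 63 - 32 = 31
slope * diff = 0.15 * 31 = 4.65
GE = 6.2 + 4.65
GE = 10.85

10.85


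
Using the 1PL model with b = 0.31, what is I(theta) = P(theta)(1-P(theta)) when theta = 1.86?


P = 1/(1+exp(-(1.86-0.31))) = 0.8249
I = P*(1-P) = 0.8249 * 0.1751
I = 0.1444

0.1444


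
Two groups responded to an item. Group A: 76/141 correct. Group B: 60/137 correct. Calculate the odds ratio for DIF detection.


Odds_A = 76/65 = 1.1692
Odds_B = 60/77 = 0.7792
OR = Odds_A / Odds_B = 1.1692 / 0.7792
Exactly, OR = (76 * 77) / (65 * 60) = 5852 / 3900
OR = 1.5005

1.5005


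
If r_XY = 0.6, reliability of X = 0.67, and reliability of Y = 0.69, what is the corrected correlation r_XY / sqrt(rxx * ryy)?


r_corrected = rxy / sqrt(rxx * ryy)
= 0.6 / sqrt(0.67 * 0.69)
= 0.6 / sqrt(0.4623)
= 0.6 / 0.679926
r_corrected = 0.8824

0.8824


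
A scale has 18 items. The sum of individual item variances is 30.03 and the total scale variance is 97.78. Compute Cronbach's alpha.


alpha = (k/(k-1)) * (1 - sum(si^2)/s_total^2)
= (18/17) * (1 - 30.03/97.78)
alpha = 0.7336

0.7336


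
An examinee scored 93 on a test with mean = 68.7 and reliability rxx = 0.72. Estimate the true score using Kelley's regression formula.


T_est = rxx * X + (1 - rxx) * mean
T_est = 0.72 * 93 + 0.28 * 68.7
T_est = 66.96 + 19.236
T_est = 86.196

86.196


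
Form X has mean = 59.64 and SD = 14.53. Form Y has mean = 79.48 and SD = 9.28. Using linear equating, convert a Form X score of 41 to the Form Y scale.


slope = SD_Y / SD_X = 9.28 / 14.53 ~ 0.6387
intercept = mean_Y - slope * mean_X = 79.48 - (9.28 / 14.53) * 59.64 ~ 41.3892
Y = slope * X + intercept. To avoid rounding drift from the rounded slope/intercept, evaluate the equivalent form Y = mean_Y + SD_Y * (X - mean_X) / SD_X at full precision:
Y = 79.48 + 9.28 * (41 - 59.64) / 14.53
Y = 79.48 - 9.28 * 18.64 / 14.53
Y = 79.48 - 172.9792 / 14.53
Y = 79.48 - 11.905
Y = 67.575

67.575


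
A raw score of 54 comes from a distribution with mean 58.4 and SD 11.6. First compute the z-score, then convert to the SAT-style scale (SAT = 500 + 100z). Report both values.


z = (X - mean) / SD = (54 - 58.4) / 11.6
z = -4.4 / 11.6
z = -0.3793
SAT-scale = SAT = 500 + 100z
Carry z at full precision (z = -4.4 / 11.6) into the conversion:
SAT-scale = 500 + 100 * (-4.4 / 11.6) = 500 + -440 / 11.6
SAT-scale = 500 + -37.931
SAT-scale = 462.069

462.069


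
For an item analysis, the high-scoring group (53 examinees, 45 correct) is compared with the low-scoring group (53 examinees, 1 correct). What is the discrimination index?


p_upper = 45/53 = 0.8491
p_lower = 1/53 = 0.0189
D = 0.8491 - 0.0189 = 0.8302

0.8302


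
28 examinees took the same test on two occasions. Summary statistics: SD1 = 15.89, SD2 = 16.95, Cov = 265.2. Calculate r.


r = cov(X,Y) / (SD_X * SD_Y)
r = 265.2 / (15.89 * 16.95)
r = 265.2 / 269.3355
r = 0.9846

0.9846


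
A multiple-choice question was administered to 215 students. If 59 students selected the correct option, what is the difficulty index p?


Item difficulty p = number correct / total examinees
p = 59 / 215
p = 0.2744

0.2744


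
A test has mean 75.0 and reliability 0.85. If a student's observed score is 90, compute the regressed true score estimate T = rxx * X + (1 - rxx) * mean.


T_est = rxx * X + (1 - rxx) * mean
T_est = 0.85 * 90 + 0.15 * 75.0
T_est = 76.5 + 11.25
T_est = 87.75

87.75


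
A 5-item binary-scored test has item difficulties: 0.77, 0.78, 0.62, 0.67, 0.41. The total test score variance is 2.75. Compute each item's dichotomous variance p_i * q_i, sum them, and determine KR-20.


For each item, compute p_i * q_i:
  Item 1: 0.77 * 0.23 = 0.1771
  Item 2: 0.78 * 0.22 = 0.1716
  Item 3: 0.62 * 0.38 = 0.2356
  Item 4: 0.67 * 0.33 = 0.2211
  Item 5: 0.41 * 0.59 = 0.2419
Sum(p_i * q_i) = 0.1771 + 0.1716 + 0.2356 + 0.2211 + 0.2419 = 1.0473
KR-20 = (k/(k-1)) * (1 - Sum(p_i*q_i) / Var_total)
= (5/4) * (1 - 1.0473/2.75)
= 1.25 * 0.6192
KR-20 = 0.774

0.774


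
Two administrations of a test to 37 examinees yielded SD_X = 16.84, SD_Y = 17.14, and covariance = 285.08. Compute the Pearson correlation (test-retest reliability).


r = cov(X,Y) / (SD_X * SD_Y)
r = 285.08 / (16.84 * 17.14)
r = 285.08 / 288.6376
r = 0.9877

0.9877


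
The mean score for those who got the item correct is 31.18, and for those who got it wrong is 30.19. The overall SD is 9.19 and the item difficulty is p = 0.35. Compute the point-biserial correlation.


q = 1 - p = 0.65
rpb = ((M1 - M0) / SD) * sqrt(p * q)
rpb = ((31.18 - 30.19) / 9.19) * sqrt(0.35 * 0.65)
rpb = 0.0514

0.0514


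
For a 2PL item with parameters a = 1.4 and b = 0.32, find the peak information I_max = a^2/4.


For 2PL, max info at theta = b = 0.32
I_max = a^2 / 4 = 1.4^2 / 4
= 1.96 / 4
I_max = 0.49

0.49


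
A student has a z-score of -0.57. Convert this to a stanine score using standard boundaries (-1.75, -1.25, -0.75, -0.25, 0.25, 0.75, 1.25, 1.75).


Stanine boundaries: [-1.75, -1.25, -0.75, -0.25, 0.25, 0.75, 1.25, 1.75]
z = -0.57
Check each boundary:
  z >= -1.75 -> could be stanine 2
  z >= -1.25 -> could be stanine 3
  z >= -0.75 -> could be stanine 4
  z < -0.25
  z < 0.25
  z < 0.75
  z < 1.25
  z < 1.75
Highest qualifying boundary gives stanine = 4

4


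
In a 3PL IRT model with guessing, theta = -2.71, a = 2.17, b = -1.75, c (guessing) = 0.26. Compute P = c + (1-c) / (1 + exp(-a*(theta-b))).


logit = 2.17*(-2.71 - -1.75) = -2.0832
P* = 1/(1 + exp(--2.0832)) = 0.1107
P = 0.26 + (1 - 0.26) * 0.1107
P = 0.3419

0.3419


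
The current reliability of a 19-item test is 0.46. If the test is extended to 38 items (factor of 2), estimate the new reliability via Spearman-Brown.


r_new = (n * rxx) / (1 + (n-1) * rxx)
r_new = (2 * 0.46) / (1 + 1 * 0.46)
r_new = 0.92 / 1.46
r_new = 0.6301

0.6301


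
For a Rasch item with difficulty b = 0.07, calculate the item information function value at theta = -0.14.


P = 1/(1+exp(-(-0.14-0.07))) = 0.4477
I = P*(1-P) = 0.4477 * 0.5523
I = 0.2473

0.2473


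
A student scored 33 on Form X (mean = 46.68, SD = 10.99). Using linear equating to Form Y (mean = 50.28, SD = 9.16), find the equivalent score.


slope = SD_Y / SD_X = 9.16 / 10.99 ~ 0.8335
intercept = mean_Y - slope * mean_X = 50.28 - (9.16 / 10.99) * 46.68 ~ 11.3729
Y = slope * X + intercept. To avoid rounding drift from the rounded slope/intercept, evaluate the equivalent form Y = mean_Y + SD_Y * (X - mean_X) / SD_X at full precision:
Y = 50.28 + 9.16 * (33 - 46.68) / 10.99
Y = 50.28 - 9.16 * 13.68 / 10.99
Y = 50.28 - 125.3088 / 10.99
Y = 50.28 - 11.4021
Y = 38.8779

38.8779


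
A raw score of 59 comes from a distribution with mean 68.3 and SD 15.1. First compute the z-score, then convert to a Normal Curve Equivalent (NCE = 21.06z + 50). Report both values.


z = (X - mean) / SD = (59 - 68.3) / 15.1
z = -9.3 / 15.1
z = -0.6159
NCE = NCE = 21.06z + 50
Carry z at full precision (z = -9.3 / 15.1) into the conversion:
NCE = 21.06 * (-9.3 / 15.1) + 50 = -195.858 / 15.1 + 50
NCE = -12.9707 + 50
NCE = 37.0293

37.0293


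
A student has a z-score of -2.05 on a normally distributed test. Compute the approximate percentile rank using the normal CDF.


CDF(z) = 0.5 * (1 + erf(z/sqrt(2)))
erf(-1.4496) = -0.9596
CDF = 0.0202
Percentile rank = 0.0202 * 100 = 2.02

2.02


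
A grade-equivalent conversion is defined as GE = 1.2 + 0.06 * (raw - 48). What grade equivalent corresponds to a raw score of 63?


raw - median = 63 - 48 = 15
slope * diff = 0.06 * 15 = 0.9
GE = 1.2 + 0.9
GE = 2.1

2.1


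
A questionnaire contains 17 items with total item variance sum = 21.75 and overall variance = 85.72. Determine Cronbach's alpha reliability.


alpha = (k/(k-1)) * (1 - sum(si^2)/s_total^2)
= (17/16) * (1 - 21.75/85.72)
alpha = 0.7929

0.7929


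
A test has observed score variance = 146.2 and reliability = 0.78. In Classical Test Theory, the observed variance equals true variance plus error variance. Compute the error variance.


var_true = rxx * var_obs = 0.78 * 146.2 = 114.036
var_error = var_obs - var_true
var_error = 146.2 - 114.036
var_error = 32.164

32.164


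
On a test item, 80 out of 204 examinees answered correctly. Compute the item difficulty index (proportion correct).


Item difficulty p = number correct / total examinees
p = 80 / 204
p = 0.3922

0.3922


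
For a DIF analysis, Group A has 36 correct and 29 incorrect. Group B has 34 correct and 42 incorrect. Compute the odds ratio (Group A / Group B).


Odds_A = 36/29 = 1.2414
Odds_B = 34/42 = 0.8095
OR = Odds_A / Odds_B = 1.2414 / 0.8095
Exactly, OR = (36 * 42) / (29 * 34) = 1512 / 986
OR = 1.5335

1.5335


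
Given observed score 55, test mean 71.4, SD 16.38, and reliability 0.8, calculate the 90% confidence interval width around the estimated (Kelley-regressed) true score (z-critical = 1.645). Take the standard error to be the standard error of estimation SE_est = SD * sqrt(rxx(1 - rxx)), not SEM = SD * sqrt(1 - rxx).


True score estimate = 0.8*55 + 0.2*71.4 = 58.28
SE_est = SD * sqrt(rxx * (1 - rxx)) = 16.38 * sqrt(0.8 * 0.2) = 16.38 * sqrt(0.16) = 6.552
CI = T_est +/- z * SE_est, so width = 2 * z * SE_est = 2 * 1.645 * 6.552
Width = 21.5561

21.5561


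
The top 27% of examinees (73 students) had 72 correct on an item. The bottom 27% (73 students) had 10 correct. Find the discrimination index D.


p_upper = 72/73 = 0.9863
p_lower = 10/73 = 0.137
D = 0.9863 - 0.137 = 0.8493

0.8493


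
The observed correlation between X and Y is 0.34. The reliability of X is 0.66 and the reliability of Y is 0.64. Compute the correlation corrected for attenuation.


r_corrected = rxy / sqrt(rxx * ryy)
= 0.34 / sqrt(0.66 * 0.64)
= 0.34 / sqrt(0.4224)
= 0.34 / 0.649923
r_corrected = 0.5231

0.5231


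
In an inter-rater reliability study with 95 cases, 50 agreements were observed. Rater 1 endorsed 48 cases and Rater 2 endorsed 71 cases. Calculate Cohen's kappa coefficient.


P_o = 50/95 = 0.526316
P_e = (48*71 + 47*24) / 9025 = 0.502604
kappa = (P_o - P_e) / (1 - P_e)
kappa = (0.526316 - 0.502604) / (1 - 0.502604)
kappa = 0.0477

0.0477


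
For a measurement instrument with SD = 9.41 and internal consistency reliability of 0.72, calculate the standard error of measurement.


SEM = SD * sqrt(1 - rxx)
SEM = 9.41 * sqrt(1 - 0.72)
SEM = 9.41 * sqrt(0.28) = 9.41 * 0.52915
SEM = 4.9793

4.9793


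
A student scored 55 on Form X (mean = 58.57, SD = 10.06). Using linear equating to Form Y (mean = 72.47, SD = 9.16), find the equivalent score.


slope = SD_Y / SD_X = 9.16 / 10.06 ~ 0.9105
intercept = mean_Y - slope * mean_X = 72.47 - (9.16 / 10.06) * 58.57 ~ 19.1399
Y = slope * X + intercept. To avoid rounding drift from the rounded slope/intercept, evaluate the equivalent form Y = mean_Y + SD_Y * (X - mean_X) / SD_X at full precision:
Y = 72.47 + 9.16 * (55 - 58.57) / 10.06
Y = 72.47 - 9.16 * 3.57 / 10.06
Y = 72.47 - 32.7012 / 10.06
Y = 72.47 - 3.2506
Y = 69.2194

69.2194


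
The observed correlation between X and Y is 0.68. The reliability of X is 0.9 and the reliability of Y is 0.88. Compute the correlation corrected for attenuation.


r_corrected = rxy / sqrt(rxx * ryy)
= 0.68 / sqrt(0.9 * 0.88)
= 0.68 / sqrt(0.792)
= 0.68 / 0.889944
r_corrected = 0.7641

0.7641


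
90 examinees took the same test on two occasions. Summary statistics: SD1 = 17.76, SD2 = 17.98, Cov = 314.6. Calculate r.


r = cov(X,Y) / (SD_X * SD_Y)
r = 314.6 / (17.76 * 17.98)
r = 314.6 / 319.3248
r = 0.9852

0.9852


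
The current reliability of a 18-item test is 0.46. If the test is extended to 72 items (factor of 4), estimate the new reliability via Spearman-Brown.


r_new = (n * rxx) / (1 + (n-1) * rxx)
r_new = (4 * 0.46) / (1 + 3 * 0.46)
r_new = 1.84 / 2.38
r_new = 0.7731

0.7731


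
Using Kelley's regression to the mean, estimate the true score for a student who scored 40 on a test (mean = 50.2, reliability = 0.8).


T_est = rxx * X + (1 - rxx) * mean
T_est = 0.8 * 40 + 0.2 * 50.2
T_est = 32.0 + 10.04
T_est = 42.04

42.04


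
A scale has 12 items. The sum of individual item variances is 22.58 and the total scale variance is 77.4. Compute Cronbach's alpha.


alpha = (k/(k-1)) * (1 - sum(si^2)/s_total^2)
= (12/11) * (1 - 22.58/77.4)
alpha = 0.7727

0.7727


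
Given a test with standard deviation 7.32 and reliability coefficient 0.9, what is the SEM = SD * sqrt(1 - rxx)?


SEM = SD * sqrt(1 - rxx)
SEM = 7.32 * sqrt(1 - 0.9)
SEM = 7.32 * sqrt(0.1) = 7.32 * 0.316228
SEM = 2.3148

2.3148


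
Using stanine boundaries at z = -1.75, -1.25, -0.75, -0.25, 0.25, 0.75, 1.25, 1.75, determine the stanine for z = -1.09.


Stanine boundaries: [-1.75, -1.25, -0.75, -0.25, 0.25, 0.75, 1.25, 1.75]
z = -1.09
Check each boundary:
  z >= -1.75 -> could be stanine 2
  z >= -1.25 -> could be stanine 3
  z < -0.75
  z < -0.25
  z < 0.25
  z < 0.75
  z < 1.25
  z < 1.75
Highest qualifying boundary gives stanine = 3

3


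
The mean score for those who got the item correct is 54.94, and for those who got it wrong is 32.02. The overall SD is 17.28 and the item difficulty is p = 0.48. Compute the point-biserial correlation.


q = 1 - p = 0.52
rpb = ((M1 - M0) / SD) * sqrt(p * q)
rpb = ((54.94 - 32.02) / 17.28) * sqrt(0.48 * 0.52)
rpb = 0.6627

0.6627


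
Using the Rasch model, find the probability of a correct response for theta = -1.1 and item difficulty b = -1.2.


theta - b = -1.1 - -1.2 = 0.1
exp(-(theta - b)) = exp(-0.1) = 0.9048
P = 1 / (1 + 0.9048)
P = 0.525

0.525


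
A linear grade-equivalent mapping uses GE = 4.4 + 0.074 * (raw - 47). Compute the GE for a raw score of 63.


raw - median = 63 - 47 = 16
slope * diff = 0.074 * 16 = 1.184
GE = 4.4 + 1.184
GE = 5.584

5.584


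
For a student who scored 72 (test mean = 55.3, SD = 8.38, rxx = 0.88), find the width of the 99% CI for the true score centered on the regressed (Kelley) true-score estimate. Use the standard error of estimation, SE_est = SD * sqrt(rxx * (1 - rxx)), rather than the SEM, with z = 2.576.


True score estimate = 0.88*72 + 0.12*55.3 = 69.996
SE_est = SD * sqrt(rxx * (1 - rxx)) = 8.38 * sqrt(0.88 * 0.12) = 8.38 * sqrt(0.1056) = 2.723178
CI = T_est +/- z * SE_est, so width = 2 * z * SE_est = 2 * 2.576 * 2.723178
Width = 14.0298

14.0298


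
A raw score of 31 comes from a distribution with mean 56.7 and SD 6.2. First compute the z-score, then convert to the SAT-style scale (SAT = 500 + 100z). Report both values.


z = (X - mean) / SD = (31 - 56.7) / 6.2
z = -25.7 / 6.2
z = -4.1452
SAT-scale = SAT = 500 + 100z
Carry z at full precision (z = -25.7 / 6.2) into the conversion:
SAT-scale = 500 + 100 * (-25.7 / 6.2) = 500 + -2570 / 6.2
SAT-scale = 500 + -414.5161
SAT-scale = 85.4839

85.4839


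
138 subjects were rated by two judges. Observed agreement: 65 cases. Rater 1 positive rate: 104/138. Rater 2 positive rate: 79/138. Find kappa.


P_o = 65/138 = 0.471014
P_e = (104*79 + 34*59) / 19044 = 0.536757
kappa = (P_o - P_e) / (1 - P_e)
kappa = (0.471014 - 0.536757) / (1 - 0.536757)
kappa = -0.1419

-0.1419


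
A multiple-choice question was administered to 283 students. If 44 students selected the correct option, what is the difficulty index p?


Item difficulty p = number correct / total examinees
p = 44 / 283
p = 0.1555

0.1555


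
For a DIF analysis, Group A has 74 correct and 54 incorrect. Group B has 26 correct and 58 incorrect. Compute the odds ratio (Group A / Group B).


Odds_A = 74/54 = 1.3704
Odds_B = 26/58 = 0.4483
OR = Odds_A / Odds_B = 1.3704 / 0.4483
Exactly, OR = (74 * 58) / (54 * 26) = 4292 / 1404
OR = 3.057

3.057


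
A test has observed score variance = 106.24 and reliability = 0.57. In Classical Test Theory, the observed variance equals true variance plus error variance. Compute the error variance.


var_true = rxx * var_obs = 0.57 * 106.24 = 60.5568
var_error = var_obs - var_true
var_error = 106.24 - 60.5568
var_error = 45.6832

45.6832


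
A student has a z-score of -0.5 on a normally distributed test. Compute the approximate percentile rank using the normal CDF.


CDF(z) = 0.5 * (1 + erf(z/sqrt(2)))
erf(-0.3536) = -0.3829
CDF = 0.3085
Percentile rank = 0.3085 * 100 = 30.85

30.85


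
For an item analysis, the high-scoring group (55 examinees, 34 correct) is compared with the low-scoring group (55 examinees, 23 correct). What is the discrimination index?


p_upper = 34/55 = 0.6182
p_lower = 23/55 = 0.4182
D = 0.6182 - 0.4182 = 0.2

0.2


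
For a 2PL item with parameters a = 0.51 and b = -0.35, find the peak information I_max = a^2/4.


For 2PL, max info at theta = b = -0.35
I_max = a^2 / 4 = 0.51^2 / 4
= 0.2601 / 4
I_max = 0.065

0.065


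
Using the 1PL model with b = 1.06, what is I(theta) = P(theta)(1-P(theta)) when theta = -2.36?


P = 1/(1+exp(-(-2.36-1.06))) = 0.0317
I = P*(1-P) = 0.0317 * 0.9683
I = 0.0307

0.0307


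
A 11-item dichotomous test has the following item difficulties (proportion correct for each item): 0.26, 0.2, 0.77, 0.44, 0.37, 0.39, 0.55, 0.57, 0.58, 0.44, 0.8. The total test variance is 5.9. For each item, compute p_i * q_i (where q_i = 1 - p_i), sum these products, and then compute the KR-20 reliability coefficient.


For each item, compute p_i * q_i:
  Item 1: 0.26 * 0.74 = 0.1924
  Item 2: 0.2 * 0.8 = 0.16
  Item 3: 0.77 * 0.23 = 0.1771
  Item 4: 0.44 * 0.56 = 0.2464
  Item 5: 0.37 * 0.63 = 0.2331
  Item 6: 0.39 * 0.61 = 0.2379
  Item 7: 0.55 * 0.45 = 0.2475
  Item 8: 0.57 * 0.43 = 0.2451
  Item 9: 0.58 * 0.42 = 0.2436
  Item 10: 0.44 * 0.56 = 0.2464
  Item 11: 0.8 * 0.2 = 0.16
Sum(p_i * q_i) = 0.1924 + 0.16 + 0.1771 + 0.2464 + 0.2331 + 0.2379 + 0.2475 + 0.2451 + 0.2436 + 0.2464 + 0.16 = 2.3895
KR-20 = (k/(k-1)) * (1 - Sum(p_i*q_i) / Var_total)
= (11/10) * (1 - 2.3895/5.9)
= 1.1 * 0.595
KR-20 = 0.6545

0.6545


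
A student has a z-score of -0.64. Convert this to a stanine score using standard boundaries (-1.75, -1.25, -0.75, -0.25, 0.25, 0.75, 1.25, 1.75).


Stanine boundaries: [-1.75, -1.25, -0.75, -0.25, 0.25, 0.75, 1.25, 1.75]
z = -0.64
Check each boundary:
  z >= -1.75 -> could be stanine 2
  z >= -1.25 -> could be stanine 3
  z >= -0.75 -> could be stanine 4
  z < -0.25
  z < 0.25
  z < 0.75
  z < 1.25
  z < 1.75
Highest qualifying boundary gives stanine = 4

4


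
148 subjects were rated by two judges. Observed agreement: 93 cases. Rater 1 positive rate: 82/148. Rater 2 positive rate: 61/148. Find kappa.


P_o = 93/148 = 0.628378
P_e = (82*61 + 66*87) / 21904 = 0.490504
kappa = (P_o - P_e) / (1 - P_e)
kappa = (0.628378 - 0.490504) / (1 - 0.490504)
kappa = 0.2706

0.2706


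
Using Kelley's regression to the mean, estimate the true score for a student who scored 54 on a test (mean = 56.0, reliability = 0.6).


T_est = rxx * X + (1 - rxx) * mean
T_est = 0.6 * 54 + 0.4 * 56.0
T_est = 32.4 + 22.4
T_est = 54.8

54.8


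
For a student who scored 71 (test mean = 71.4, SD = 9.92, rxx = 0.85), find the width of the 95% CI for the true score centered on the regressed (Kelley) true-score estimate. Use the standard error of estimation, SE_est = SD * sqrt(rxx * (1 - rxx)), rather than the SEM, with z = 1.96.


True score estimate = 0.85*71 + 0.15*71.4 = 71.06
SE_est = SD * sqrt(rxx * (1 - rxx)) = 9.92 * sqrt(0.85 * 0.15) = 9.92 * sqrt(0.1275) = 3.542149
CI = T_est +/- z * SE_est, so width = 2 * z * SE_est = 2 * 1.96 * 3.542149
Width = 13.8852

13.8852


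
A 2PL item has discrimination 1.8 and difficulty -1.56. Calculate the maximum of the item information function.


For 2PL, max info at theta = b = -1.56
I_max = a^2 / 4 = 1.8^2 / 4
= 3.24 / 4
I_max = 0.81

0.81


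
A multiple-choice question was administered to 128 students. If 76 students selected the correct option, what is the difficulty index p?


Item difficulty p = number correct / total examinees
p = 76 / 128
p = 0.5938

0.5938


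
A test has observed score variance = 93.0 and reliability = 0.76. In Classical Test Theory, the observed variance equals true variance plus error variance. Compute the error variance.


var_true = rxx * var_obs = 0.76 * 93.0 = 70.68
var_error = var_obs - var_true
var_error = 93.0 - 70.68
var_error = 22.32

22.32


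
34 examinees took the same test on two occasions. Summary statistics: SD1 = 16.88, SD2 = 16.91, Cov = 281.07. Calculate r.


r = cov(X,Y) / (SD_X * SD_Y)
r = 281.07 / (16.88 * 16.91)
r = 281.07 / 285.4408
r = 0.9847

0.9847


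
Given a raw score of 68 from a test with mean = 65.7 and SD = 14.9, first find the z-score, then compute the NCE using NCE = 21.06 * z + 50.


z = (X - mean) / SD = (68 - 65.7) / 14.9
z = 2.3 / 14.9
z = 0.1544
NCE = NCE = 21.06z + 50
Carry z at full precision (z = 2.3 / 14.9) into the conversion:
NCE = 21.06 * (2.3 / 14.9) + 50 = 48.438 / 14.9 + 50
NCE = 3.2509 + 50
NCE = 53.2509

53.2509


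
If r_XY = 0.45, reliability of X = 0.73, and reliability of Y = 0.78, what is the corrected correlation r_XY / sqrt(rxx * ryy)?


r_corrected = rxy / sqrt(rxx * ryy)
= 0.45 / sqrt(0.73 * 0.78)
= 0.45 / sqrt(0.5694)
= 0.45 / 0.754586
r_corrected = 0.5964

0.5964


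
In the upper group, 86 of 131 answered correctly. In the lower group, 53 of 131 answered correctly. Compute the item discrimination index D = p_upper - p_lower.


p_upper = 86/131 = 0.6565
p_lower = 53/131 = 0.4046
D = 0.6565 - 0.4046 = 0.2519

0.2519


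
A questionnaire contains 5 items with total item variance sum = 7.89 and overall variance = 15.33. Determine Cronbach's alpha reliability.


alpha = (k/(k-1)) * (1 - sum(si^2)/s_total^2)
= (5/4) * (1 - 7.89/15.33)
alpha = 0.6067

0.6067


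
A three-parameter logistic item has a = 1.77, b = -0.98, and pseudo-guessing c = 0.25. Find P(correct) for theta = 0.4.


logit = 1.77*(0.4 - -0.98) = 2.4426
P* = 1/(1 + exp(-2.4426)) = 0.92
P = 0.25 + (1 - 0.25) * 0.92
P = 0.94

0.94


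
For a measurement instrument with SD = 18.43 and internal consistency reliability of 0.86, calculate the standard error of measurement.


SEM = SD * sqrt(1 - rxx)
SEM = 18.43 * sqrt(1 - 0.86)
SEM = 18.43 * sqrt(0.14) = 18.43 * 0.374166
SEM = 6.8959

6.8959


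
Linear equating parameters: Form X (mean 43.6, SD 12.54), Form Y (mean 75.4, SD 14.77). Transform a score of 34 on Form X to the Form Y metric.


slope = SD_Y / SD_X = 14.77 / 12.54 ~ 1.1778
intercept = mean_Y - slope * mean_X = 75.4 - (14.77 / 12.54) * 43.6 ~ 24.0466
Y = slope * X + intercept. To avoid rounding drift from the rounded slope/intercept, evaluate the equivalent form Y = mean_Y + SD_Y * (X - mean_X) / SD_X at full precision:
Y = 75.4 + 14.77 * (34 - 43.6) / 12.54
Y = 75.4 - 14.77 * 9.6 / 12.54
Y = 75.4 - 141.792 / 12.54
Y = 75.4 - 11.3072
Y = 64.0928

64.0928


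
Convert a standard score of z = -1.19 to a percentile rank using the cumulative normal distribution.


CDF(z) = 0.5 * (1 + erf(z/sqrt(2)))
erf(-0.8415) = -0.766
CDF = 0.117
Percentile rank = 0.117 * 100 = 11.7

11.7


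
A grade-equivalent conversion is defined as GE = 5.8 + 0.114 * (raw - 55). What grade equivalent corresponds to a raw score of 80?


raw - median = 80 - 55 = 25
slope * diff = 0.114 * 25 = 2.85
GE = 5.8 + 2.85
GE = 8.65

8.65


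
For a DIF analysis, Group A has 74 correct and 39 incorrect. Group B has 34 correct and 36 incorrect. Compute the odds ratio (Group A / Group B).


Odds_A = 74/39 = 1.8974
Odds_B = 34/36 = 0.9444
OR = Odds_A / Odds_B = 1.8974 / 0.9444
Exactly, OR = (74 * 36) / (39 * 34) = 2664 / 1326
OR = 2.009

2.009


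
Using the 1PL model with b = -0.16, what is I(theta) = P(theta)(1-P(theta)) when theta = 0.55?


P = 1/(1+exp(-(0.55--0.16))) = 0.6704
I = P*(1-P) = 0.6704 * 0.3296
I = 0.221

0.221


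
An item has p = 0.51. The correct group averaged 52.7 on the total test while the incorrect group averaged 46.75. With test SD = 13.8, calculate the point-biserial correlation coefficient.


q = 1 - p = 0.49
rpb = ((M1 - M0) / SD) * sqrt(p * q)
rpb = ((52.7 - 46.75) / 13.8) * sqrt(0.51 * 0.49)
rpb = 0.2155

0.2155


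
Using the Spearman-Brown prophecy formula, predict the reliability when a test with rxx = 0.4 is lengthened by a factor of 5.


r_new = (n * rxx) / (1 + (n-1) * rxx)
r_new = (5 * 0.4) / (1 + 4 * 0.4)
r_new = 2.0 / 2.6
r_new = 0.7692

0.7692


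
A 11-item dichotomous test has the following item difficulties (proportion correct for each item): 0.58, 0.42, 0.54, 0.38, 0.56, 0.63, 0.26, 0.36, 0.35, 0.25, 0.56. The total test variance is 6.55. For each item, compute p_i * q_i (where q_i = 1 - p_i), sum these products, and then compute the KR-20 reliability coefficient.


For each item, compute p_i * q_i:
  Item 1: 0.58 * 0.42 = 0.2436
  Item 2: 0.42 * 0.58 = 0.2436
  Item 3: 0.54 * 0.46 = 0.2484
  Item 4: 0.38 * 0.62 = 0.2356
  Item 5: 0.56 * 0.44 = 0.2464
  Item 6: 0.63 * 0.37 = 0.2331
  Item 7: 0.26 * 0.74 = 0.1924
  Item 8: 0.36 * 0.64 = 0.2304
  Item 9: 0.35 * 0.65 = 0.2275
  Item 10: 0.25 * 0.75 = 0.1875
  Item 11: 0.56 * 0.44 = 0.2464
Sum(p_i * q_i) = 0.2436 + 0.2436 + 0.2484 + 0.2356 + 0.2464 + 0.2331 + 0.1924 + 0.2304 + 0.2275 + 0.1875 + 0.2464 = 2.5349
KR-20 = (k/(k-1)) * (1 - Sum(p_i*q_i) / Var_total)
= (11/10) * (1 - 2.5349/6.55)
= 1.1 * 0.613
KR-20 = 0.6743

0.6743


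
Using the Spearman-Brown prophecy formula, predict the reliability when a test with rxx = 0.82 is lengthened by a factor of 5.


r_new = (n * rxx) / (1 + (n-1) * rxx)
r_new = (5 * 0.82) / (1 + 4 * 0.82)
r_new = 4.1 / 4.28
r_new = 0.9579

0.9579


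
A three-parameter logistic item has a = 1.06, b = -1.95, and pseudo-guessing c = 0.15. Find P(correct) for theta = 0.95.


logit = 1.06*(0.95 - -1.95) = 3.074
P* = 1/(1 + exp(-3.074)) = 0.9558
P = 0.15 + (1 - 0.15) * 0.9558
P = 0.9624

0.9624


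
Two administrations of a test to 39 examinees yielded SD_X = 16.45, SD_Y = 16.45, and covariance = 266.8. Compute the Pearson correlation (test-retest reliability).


r = cov(X,Y) / (SD_X * SD_Y)
r = 266.8 / (16.45 * 16.45)
r = 266.8 / 270.6025
r = 0.9859

0.9859


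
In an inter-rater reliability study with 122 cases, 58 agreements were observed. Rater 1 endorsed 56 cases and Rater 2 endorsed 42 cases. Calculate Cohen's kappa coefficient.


P_o = 58/122 = 0.47541
P_e = (56*42 + 66*80) / 14884 = 0.512765
kappa = (P_o - P_e) / (1 - P_e)
kappa = (0.47541 - 0.512765) / (1 - 0.512765)
kappa = -0.0767

-0.0767


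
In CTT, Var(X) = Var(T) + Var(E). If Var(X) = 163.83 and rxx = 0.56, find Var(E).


var_true = rxx * var_obs = 0.56 * 163.83 = 91.7448
var_error = var_obs - var_true
var_error = 163.83 - 91.7448
var_error = 72.0852

72.0852


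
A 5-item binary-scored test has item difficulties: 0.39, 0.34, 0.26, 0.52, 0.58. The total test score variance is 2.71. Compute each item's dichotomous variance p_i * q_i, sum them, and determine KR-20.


For each item, compute p_i * q_i:
  Item 1: 0.39 * 0.61 = 0.2379
  Item 2: 0.34 * 0.66 = 0.2244
  Item 3: 0.26 * 0.74 = 0.1924
  Item 4: 0.52 * 0.48 = 0.2496
  Item 5: 0.58 * 0.42 = 0.2436
Sum(p_i * q_i) = 0.2379 + 0.2244 + 0.1924 + 0.2496 + 0.2436 = 1.1479
KR-20 = (k/(k-1)) * (1 - Sum(p_i*q_i) / Var_total)
= (5/4) * (1 - 1.1479/2.71)
= 1.25 * 0.5764
KR-20 = 0.7205

0.7205


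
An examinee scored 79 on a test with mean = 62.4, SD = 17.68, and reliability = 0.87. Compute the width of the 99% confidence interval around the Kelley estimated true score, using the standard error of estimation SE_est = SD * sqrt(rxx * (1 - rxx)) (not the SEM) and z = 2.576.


True score estimate = 0.87*79 + 0.13*62.4 = 76.842
SE_est = SD * sqrt(rxx * (1 - rxx)) = 17.68 * sqrt(0.87 * 0.13) = 17.68 * sqrt(0.1131) = 5.945845
CI = T_est +/- z * SE_est, so width = 2 * z * SE_est = 2 * 2.576 * 5.945845
Width = 30.633

30.633


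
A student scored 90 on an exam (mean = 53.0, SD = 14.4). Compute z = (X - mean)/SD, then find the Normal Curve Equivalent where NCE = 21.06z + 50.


z = (X - mean) / SD = (90 - 53.0) / 14.4
z = 37.0 / 14.4
z = 2.5694
NCE = NCE = 21.06z + 50
Carry z at full precision (z = 37.0 / 14.4) into the conversion:
NCE = 21.06 * (37.0 / 14.4) + 50 = 779.22 / 14.4 + 50
NCE = 54.1125 + 50
NCE = 104.1125

104.1125


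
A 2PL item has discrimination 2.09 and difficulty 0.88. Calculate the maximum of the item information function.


For 2PL, max info at theta = b = 0.88
I_max = a^2 / 4 = 2.09^2 / 4
= 4.3681 / 4
I_max = 1.092

1.092


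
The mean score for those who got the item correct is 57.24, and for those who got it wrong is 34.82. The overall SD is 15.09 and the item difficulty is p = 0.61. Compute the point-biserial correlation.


q = 1 - p = 0.39
rpb = ((M1 - M0) / SD) * sqrt(p * q)
rpb = ((57.24 - 34.82) / 15.09) * sqrt(0.61 * 0.39)
rpb = 0.7247

0.7247


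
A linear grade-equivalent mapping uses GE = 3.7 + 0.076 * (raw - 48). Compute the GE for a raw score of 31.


raw - median = 31 - 48 = -17
slope * diff = 0.076 * -17 = -1.292
GE = 3.7 + -1.292
GE = 2.408

2.408


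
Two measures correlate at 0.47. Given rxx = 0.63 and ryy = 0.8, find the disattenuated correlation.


r_corrected = rxy / sqrt(rxx * ryy)
= 0.47 / sqrt(0.63 * 0.8)
= 0.47 / sqrt(0.504)
= 0.47 / 0.70993
r_corrected = 0.662

0.662


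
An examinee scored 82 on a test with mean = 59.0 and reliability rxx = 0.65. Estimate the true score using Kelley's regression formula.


T_est = rxx * X + (1 - rxx) * mean
T_est = 0.65 * 82 + 0.35 * 59.0
T_est = 53.3 + 20.65
T_est = 73.95

73.95


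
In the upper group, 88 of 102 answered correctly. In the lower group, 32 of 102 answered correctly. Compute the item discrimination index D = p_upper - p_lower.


p_upper = 88/102 = 0.8627
p_lower = 32/102 = 0.3137
D = 0.8627 - 0.3137 = 0.549

0.549


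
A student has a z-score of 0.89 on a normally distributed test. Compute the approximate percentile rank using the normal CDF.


CDF(z) = 0.5 * (1 + erf(z/sqrt(2)))
erf(0.6293) = 0.6265
CDF = 0.8133
Percentile rank = 0.8133 * 100 = 81.33

81.33


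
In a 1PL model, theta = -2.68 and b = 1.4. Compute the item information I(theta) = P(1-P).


P = 1/(1+exp(-(-2.68-1.4))) = 0.0166
I = P*(1-P) = 0.0166 * 0.9834
I = 0.0163

0.0163


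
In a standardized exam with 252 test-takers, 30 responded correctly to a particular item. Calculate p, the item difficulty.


Item difficulty p = number correct / total examinees
p = 30 / 252
p = 0.119

0.119


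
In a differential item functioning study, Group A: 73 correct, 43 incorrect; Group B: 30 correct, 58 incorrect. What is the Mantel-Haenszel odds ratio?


Odds_A = 73/43 = 1.6977
Odds_B = 30/58 = 0.5172
OR = Odds_A / Odds_B = 1.6977 / 0.5172
Exactly, OR = (73 * 58) / (43 * 30) = 4234 / 1290
OR = 3.2822

3.2822


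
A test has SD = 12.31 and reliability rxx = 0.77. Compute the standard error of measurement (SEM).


SEM = SD * sqrt(1 - rxx)
SEM = 12.31 * sqrt(1 - 0.77)
SEM = 12.31 * sqrt(0.23) = 12.31 * 0.479583
SEM = 5.9037

5.9037


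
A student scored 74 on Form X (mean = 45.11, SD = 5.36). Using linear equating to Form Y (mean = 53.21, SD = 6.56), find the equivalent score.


slope = SD_Y / SD_X = 6.56 / 5.36 ~ 1.2239
intercept = mean_Y - slope * mean_X = 53.21 - (6.56 / 5.36) * 45.11 ~ -1.9993
Y = slope * X + intercept. To avoid rounding drift from the rounded slope/intercept, evaluate the equivalent form Y = mean_Y + SD_Y * (X - mean_X) / SD_X at full precision:
Y = 53.21 + 6.56 * (74 - 45.11) / 5.36
Y = 53.21 + 6.56 * 28.89 / 5.36
Y = 53.21 + 189.5184 / 5.36
Y = 53.21 + 35.3579
Y = 88.5679

88.5679


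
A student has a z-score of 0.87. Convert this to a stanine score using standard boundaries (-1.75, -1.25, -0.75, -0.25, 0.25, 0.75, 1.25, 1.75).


Stanine boundaries: [-1.75, -1.25, -0.75, -0.25, 0.25, 0.75, 1.25, 1.75]
z = 0.87
Check each boundary:
  z >= -1.75 -> could be stanine 2
  z >= -1.25 -> could be stanine 3
  z >= -0.75 -> could be stanine 4
  z >= -0.25 -> could be stanine 5
  z >= 0.25 -> could be stanine 6
  z >= 0.75 -> could be stanine 7
  z < 1.25
  z < 1.75
Highest qualifying boundary gives stanine = 7

7


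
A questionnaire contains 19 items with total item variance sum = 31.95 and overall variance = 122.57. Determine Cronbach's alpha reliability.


alpha = (k/(k-1)) * (1 - sum(si^2)/s_total^2)
= (19/18) * (1 - 31.95/122.57)
alpha = 0.7804

0.7804


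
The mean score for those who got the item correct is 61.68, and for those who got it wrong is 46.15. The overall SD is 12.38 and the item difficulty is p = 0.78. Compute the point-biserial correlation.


q = 1 - p = 0.22
rpb = ((M1 - M0) / SD) * sqrt(p * q)
rpb = ((61.68 - 46.15) / 12.38) * sqrt(0.78 * 0.22)
rpb = 0.5196

0.5196
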